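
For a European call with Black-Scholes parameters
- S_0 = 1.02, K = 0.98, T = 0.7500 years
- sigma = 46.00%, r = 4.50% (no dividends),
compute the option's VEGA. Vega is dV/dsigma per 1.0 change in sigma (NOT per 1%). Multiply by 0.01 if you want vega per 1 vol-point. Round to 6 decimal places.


d1 = 0.3843278528; d2 = -0.0140438329
phi(d1) = 0.3705405171; exp(-qT) = 1.0000000000; exp(-rT) = 0.9668131777
Vega = S * exp(-qT) * phi(d1) * sqrt(T) = 1.0200 * 1.0000000000 * 0.3705405171 * 0.8660254038 = 0.327315

Answer: Vega = 0.327315


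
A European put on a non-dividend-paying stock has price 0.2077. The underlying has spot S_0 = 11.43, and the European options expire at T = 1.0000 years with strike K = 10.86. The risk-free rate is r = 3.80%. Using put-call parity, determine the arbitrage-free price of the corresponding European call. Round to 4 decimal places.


Answer: Call price = 1.1826

Derivation:
Put-call parity: C - P = S_0 * exp(-qT) - K * exp(-rT).
S_0 * exp(-qT) = 11.4300 * 1.00000000 = 11.43000000
K * exp(-rT) = 10.8600 * 0.96271294 = 10.45506254
C = P + S*exp(-qT) - K*exp(-rT)
C = 0.2077 + 11.43000000 - 10.45506254 = 1.1826


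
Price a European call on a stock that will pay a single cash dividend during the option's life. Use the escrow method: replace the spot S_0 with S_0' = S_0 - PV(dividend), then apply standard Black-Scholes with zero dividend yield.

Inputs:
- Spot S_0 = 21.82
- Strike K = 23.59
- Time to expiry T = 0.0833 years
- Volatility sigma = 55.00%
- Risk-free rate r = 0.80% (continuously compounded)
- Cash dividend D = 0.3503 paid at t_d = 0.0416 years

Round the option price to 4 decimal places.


Answer: Price = 0.6121

Derivation:
PV(D) = D * exp(-r * t_d) = 0.3503 * 0.99966726 = 0.35018344
S_0' = S_0 - PV(D) = 21.8200 - 0.35018344 = 21.46981656
d1 = (ln(S_0'/K) + (r + sigma^2/2)*T) / (sigma*sqrt(T)) = -0.50969838
d2 = d1 - sigma*sqrt(T) = -0.66843795
exp(-rT) = 0.99933382
N(d1) = 0.30513139; N(d2) = 0.25192704
C = S_0' * N(d1) - K * exp(-rT) * N(d2) = 21.46981656 * 0.30513139 - 23.5900 * 0.99933382 * 0.25192704 = 0.6121


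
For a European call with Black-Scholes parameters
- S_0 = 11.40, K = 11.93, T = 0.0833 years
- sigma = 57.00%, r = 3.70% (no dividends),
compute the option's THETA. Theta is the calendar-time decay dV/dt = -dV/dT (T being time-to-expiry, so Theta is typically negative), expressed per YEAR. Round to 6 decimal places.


d1 = -0.1752377377; d2 = -0.3397496521
phi(d1) = 0.3928636533; exp(-qT) = 1.0000000000; exp(-rT) = 0.9969226448
Theta = -S*exp(-qT)*phi(d1)*sigma/(2*sqrt(T)) - r*K*exp(-rT)*N(d2) + q*S*exp(-qT)*N(d1)
N(d1) = 0.4304464164; N(d2) = 0.3670225333; sqrt(T) = 0.2886173938
Term 1 = -11.4000 * 1.0000000000 * 0.3928636533 * 0.5700 / (2 * 0.2886173938) = -4.4225124230
Term 2 = -0.0370 * 11.9300 * 0.9969226448 * 0.3670225333 = -0.1615088621
Term 3 = 0 (no dividend yield, q = 0)
Theta = -4.4225124230 + (-0.1615088621) + (0.0000000000) = -4.584021

Answer: Theta = -4.584021


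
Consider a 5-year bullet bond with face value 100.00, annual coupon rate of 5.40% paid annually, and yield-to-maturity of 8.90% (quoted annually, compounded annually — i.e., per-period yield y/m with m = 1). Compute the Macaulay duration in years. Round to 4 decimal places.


Coupon per period c = face * coupon_rate / m = 5.400000
Periods per year m = 1; per-period yield y/m = 0.089000
Number of cashflows N = 5
Cashflows (t years, CF_t, discount factor 1/(1+y/m)^(m*t), PV):
  t = 1.0000: CF_t = 5.400000, DF = 0.918274, PV = 4.958678
  t = 2.0000: CF_t = 5.400000, DF = 0.843226, PV = 4.553423
  t = 3.0000: CF_t = 5.400000, DF = 0.774313, PV = 4.181288
  t = 4.0000: CF_t = 5.400000, DF = 0.711031, PV = 3.839567
  t = 5.0000: CF_t = 105.400000, DF = 0.652921, PV = 68.817868
Price P = sum_t PV_t = 86.350824
Macaulay numerator sum_t t * PV_t:
  t * PV_t at t = 1.0000: 4.958678
  t * PV_t at t = 2.0000: 9.106846
  t * PV_t at t = 3.0000: 12.543865
  t * PV_t at t = 4.0000: 15.358268
  t * PV_t at t = 5.0000: 344.089339
Macaulay duration D = (sum_t t * PV_t) / P = 386.056995 / 86.350824 = 4.470797

Answer: Macaulay duration = 4.4708 years


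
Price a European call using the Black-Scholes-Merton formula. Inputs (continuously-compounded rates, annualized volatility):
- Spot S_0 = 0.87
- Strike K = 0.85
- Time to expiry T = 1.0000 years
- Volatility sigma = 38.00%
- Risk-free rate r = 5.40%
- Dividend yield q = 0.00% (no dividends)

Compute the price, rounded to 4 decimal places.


Answer: Price = 0.1611

Derivation:
d1 = (ln(S/K) + (r - q + 0.5*sigma^2) * T) / (sigma * sqrt(T)) = 0.39330753
d2 = d1 - sigma * sqrt(T) = 0.01330753
exp(-rT) = 0.94743211; exp(-qT) = 1.00000000
C = S_0 * exp(-qT) * N(d1) - K * exp(-rT) * N(d2)
N(d1) = 0.65295382; N(d2) = 0.50530878
C = 0.8700 * 1.00000000 * 0.65295382 - 0.8500 * 0.94743211 * 0.50530878 = 0.1611


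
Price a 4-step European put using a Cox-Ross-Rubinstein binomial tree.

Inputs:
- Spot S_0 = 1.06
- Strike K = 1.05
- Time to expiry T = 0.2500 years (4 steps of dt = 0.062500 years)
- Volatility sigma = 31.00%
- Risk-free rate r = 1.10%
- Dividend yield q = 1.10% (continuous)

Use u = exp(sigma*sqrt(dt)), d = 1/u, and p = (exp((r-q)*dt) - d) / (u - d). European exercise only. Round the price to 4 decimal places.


Answer: Price = V(0,0) = 0.0580

Derivation:
dt = T/N = 0.062500
u = exp(sigma*sqrt(dt)) = 1.080582; d = 1/u = 0.925427
p = (exp((r-q)*dt) - d) / (u - d) = 0.480635
Discount per step: exp(-r*dt) = 0.999313
Stock lattice S(k, i) with i counting down-moves:
  k=0: S(0,0) = 1.0600
  k=1: S(1,0) = 1.1454; S(1,1) = 0.9810
  k=2: S(2,0) = 1.2377; S(2,1) = 1.0600; S(2,2) = 0.9078
  k=3: S(3,0) = 1.3375; S(3,1) = 1.1454; S(3,2) = 0.9810; S(3,3) = 0.8401
  k=4: S(4,0) = 1.4452; S(4,1) = 1.2377; S(4,2) = 1.0600; S(4,3) = 0.9078; S(4,4) = 0.7775
Terminal payoffs V(N, i) = max(K - S_T, 0):
  V(4,0) = 0.000000; V(4,1) = 0.000000; V(4,2) = 0.000000; V(4,3) = 0.142200; V(4,4) = 0.272546
Backward induction: V(k, i) = exp(-r*dt) * [p * V(k+1, i) + (1-p) * V(k+1, i+1)].
  V(3,0) = exp(-r*dt) * [p*0.000000 + (1-p)*0.000000] = 0.000000
  V(3,1) = exp(-r*dt) * [p*0.000000 + (1-p)*0.000000] = 0.000000
  V(3,2) = exp(-r*dt) * [p*0.000000 + (1-p)*0.142200] = 0.073803
  V(3,3) = exp(-r*dt) * [p*0.142200 + (1-p)*0.272546] = 0.209753
  V(2,0) = exp(-r*dt) * [p*0.000000 + (1-p)*0.000000] = 0.000000
  V(2,1) = exp(-r*dt) * [p*0.000000 + (1-p)*0.073803] = 0.038304
  V(2,2) = exp(-r*dt) * [p*0.073803 + (1-p)*0.209753] = 0.144311
  V(1,0) = exp(-r*dt) * [p*0.000000 + (1-p)*0.038304] = 0.019880
  V(1,1) = exp(-r*dt) * [p*0.038304 + (1-p)*0.144311] = 0.093297
  V(0,0) = exp(-r*dt) * [p*0.019880 + (1-p)*0.093297] = 0.057970


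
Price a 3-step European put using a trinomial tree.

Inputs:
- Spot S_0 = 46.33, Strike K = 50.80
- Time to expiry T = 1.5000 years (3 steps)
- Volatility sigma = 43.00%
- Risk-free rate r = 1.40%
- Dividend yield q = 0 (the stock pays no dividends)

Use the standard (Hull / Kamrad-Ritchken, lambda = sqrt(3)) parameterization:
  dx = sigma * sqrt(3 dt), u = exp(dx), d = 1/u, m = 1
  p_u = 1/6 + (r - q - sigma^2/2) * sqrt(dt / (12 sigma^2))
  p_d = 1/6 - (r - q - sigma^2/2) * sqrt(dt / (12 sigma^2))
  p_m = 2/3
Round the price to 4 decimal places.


dt = T/N = 0.500000; dx = sigma*sqrt(3*dt) = 0.526640
u = exp(dx) = 1.693234; d = 1/u = 0.590586
p_u = 0.129426, p_m = 0.666667, p_d = 0.203907
Discount per step: exp(-r*dt) = 0.993024
Stock lattice S(k, j) with j the centered position index:
  k=0: S(0,+0) = 46.3300
  k=1: S(1,-1) = 27.3618; S(1,+0) = 46.3300; S(1,+1) = 78.4475
  k=2: S(2,-2) = 16.1595; S(2,-1) = 27.3618; S(2,+0) = 46.3300; S(2,+1) = 78.4475; S(2,+2) = 132.8300
  k=3: S(3,-3) = 9.5436; S(3,-2) = 16.1595; S(3,-1) = 27.3618; S(3,+0) = 46.3300; S(3,+1) = 78.4475; S(3,+2) = 132.8300; S(3,+3) = 224.9123
Terminal payoffs V(N, j) = max(K - S_T, 0):
  V(3,-3) = 41.256419; V(3,-2) = 34.640484; V(3,-1) = 23.438158; V(3,+0) = 4.470000; V(3,+1) = 0.000000; V(3,+2) = 0.000000; V(3,+3) = 0.000000
Backward induction: V(k, j) = exp(-r*dt) * [p_u * V(k+1, j+1) + p_m * V(k+1, j) + p_d * V(k+1, j-1)]
  V(2,-2) = exp(-r*dt) * [p_u*23.438158 + p_m*34.640484 + p_d*41.256419] = 34.298718
  V(2,-1) = exp(-r*dt) * [p_u*4.470000 + p_m*23.438158 + p_d*34.640484] = 23.105122
  V(2,+0) = exp(-r*dt) * [p_u*0.000000 + p_m*4.470000 + p_d*23.438158] = 7.705090
  V(2,+1) = exp(-r*dt) * [p_u*0.000000 + p_m*0.000000 + p_d*4.470000] = 0.905108
  V(2,+2) = exp(-r*dt) * [p_u*0.000000 + p_m*0.000000 + p_d*0.000000] = 0.000000
  V(1,-1) = exp(-r*dt) * [p_u*7.705090 + p_m*23.105122 + p_d*34.298718] = 23.231228
  V(1,+0) = exp(-r*dt) * [p_u*0.905108 + p_m*7.705090 + p_d*23.105122] = 9.895665
  V(1,+1) = exp(-r*dt) * [p_u*0.000000 + p_m*0.905108 + p_d*7.705090] = 2.159362
  V(0,+0) = exp(-r*dt) * [p_u*2.159362 + p_m*9.895665 + p_d*23.231228] = 11.532597

Answer: Price = V(0,0) = 11.5326


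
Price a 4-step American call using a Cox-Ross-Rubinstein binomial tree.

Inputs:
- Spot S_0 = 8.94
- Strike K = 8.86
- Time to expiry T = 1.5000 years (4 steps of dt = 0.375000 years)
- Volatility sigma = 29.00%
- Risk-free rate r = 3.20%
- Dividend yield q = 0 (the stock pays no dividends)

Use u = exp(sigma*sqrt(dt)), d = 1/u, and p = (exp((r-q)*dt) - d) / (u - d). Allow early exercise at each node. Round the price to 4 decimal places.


Answer: Price = V(0,0) = 1.4279

Derivation:
dt = T/N = 0.375000
u = exp(sigma*sqrt(dt)) = 1.194333; d = 1/u = 0.837287
p = (exp((r-q)*dt) - d) / (u - d) = 0.489531
Discount per step: exp(-r*dt) = 0.988072
Stock lattice S(k, i) with i counting down-moves:
  k=0: S(0,0) = 8.9400
  k=1: S(1,0) = 10.6773; S(1,1) = 7.4853
  k=2: S(2,0) = 12.7523; S(2,1) = 8.9400; S(2,2) = 6.2674
  k=3: S(3,0) = 15.2305; S(3,1) = 10.6773; S(3,2) = 7.4853; S(3,3) = 5.2476
  k=4: S(4,0) = 18.1903; S(4,1) = 12.7523; S(4,2) = 8.9400; S(4,3) = 6.2674; S(4,4) = 4.3938
Terminal payoffs V(N, i) = max(S_T - K, 0):
  V(4,0) = 9.330284; V(4,1) = 3.892299; V(4,2) = 0.080000; V(4,3) = 0.000000; V(4,4) = 0.000000
Backward induction: V(k, i) = exp(-r*dt) * [p * V(k+1, i) + (1-p) * V(k+1, i+1)]; then take max(V_cont, immediate exercise) for American.
  V(3,0) = exp(-r*dt) * [p*9.330284 + (1-p)*3.892299] = 6.476179; exercise = 6.370494; V(3,0) = max -> 6.476179
  V(3,1) = exp(-r*dt) * [p*3.892299 + (1-p)*0.080000] = 1.923023; exercise = 1.817338; V(3,1) = max -> 1.923023
  V(3,2) = exp(-r*dt) * [p*0.080000 + (1-p)*0.000000] = 0.038695; exercise = 0.000000; V(3,2) = max -> 0.038695
  V(3,3) = exp(-r*dt) * [p*0.000000 + (1-p)*0.000000] = 0.000000; exercise = 0.000000; V(3,3) = max -> 0.000000
  V(2,0) = exp(-r*dt) * [p*6.476179 + (1-p)*1.923023] = 4.102408; exercise = 3.892299; V(2,0) = max -> 4.102408
  V(2,1) = exp(-r*dt) * [p*1.923023 + (1-p)*0.038695] = 0.949667; exercise = 0.080000; V(2,1) = max -> 0.949667
  V(2,2) = exp(-r*dt) * [p*0.038695 + (1-p)*0.000000] = 0.018717; exercise = 0.000000; V(2,2) = max -> 0.018717
  V(1,0) = exp(-r*dt) * [p*4.102408 + (1-p)*0.949667] = 2.463294; exercise = 1.817338; V(1,0) = max -> 2.463294
  V(1,1) = exp(-r*dt) * [p*0.949667 + (1-p)*0.018717] = 0.468786; exercise = 0.000000; V(1,1) = max -> 0.468786
  V(0,0) = exp(-r*dt) * [p*2.463294 + (1-p)*0.468786] = 1.427921; exercise = 0.080000; V(0,0) = max -> 1.427921


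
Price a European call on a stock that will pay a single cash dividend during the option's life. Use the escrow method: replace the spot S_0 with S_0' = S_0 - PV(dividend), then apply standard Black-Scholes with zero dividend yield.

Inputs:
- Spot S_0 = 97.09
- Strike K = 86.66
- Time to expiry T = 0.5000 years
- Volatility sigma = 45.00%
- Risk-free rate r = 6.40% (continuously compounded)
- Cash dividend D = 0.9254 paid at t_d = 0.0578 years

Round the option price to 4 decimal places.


Answer: Price = 18.5168

Derivation:
PV(D) = D * exp(-r * t_d) = 0.9254 * 0.99630763 = 0.92198308
S_0' = S_0 - PV(D) = 97.0900 - 0.92198308 = 96.16801692
d1 = (ln(S_0'/K) + (r + sigma^2/2)*T) / (sigma*sqrt(T)) = 0.58683396
d2 = d1 - sigma*sqrt(T) = 0.26863591
exp(-rT) = 0.96850658
N(d1) = 0.72134239; N(d2) = 0.60589506
C = S_0' * N(d1) - K * exp(-rT) * N(d2) = 96.16801692 * 0.72134239 - 86.6600 * 0.96850658 * 0.60589506 = 18.5168


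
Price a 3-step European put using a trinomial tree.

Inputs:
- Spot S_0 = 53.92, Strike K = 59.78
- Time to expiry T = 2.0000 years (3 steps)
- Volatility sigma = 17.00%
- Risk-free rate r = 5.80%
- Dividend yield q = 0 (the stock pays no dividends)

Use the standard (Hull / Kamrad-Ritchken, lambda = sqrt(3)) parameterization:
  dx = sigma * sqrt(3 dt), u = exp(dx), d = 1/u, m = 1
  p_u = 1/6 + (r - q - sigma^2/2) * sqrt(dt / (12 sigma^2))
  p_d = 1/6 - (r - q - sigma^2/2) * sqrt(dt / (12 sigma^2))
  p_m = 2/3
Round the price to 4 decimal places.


dt = T/N = 0.666667; dx = sigma*sqrt(3*dt) = 0.240416
u = exp(dx) = 1.271778; d = 1/u = 0.786300
p_u = 0.227048, p_m = 0.666667, p_d = 0.106285
Discount per step: exp(-r*dt) = 0.962071
Stock lattice S(k, j) with j the centered position index:
  k=0: S(0,+0) = 53.9200
  k=1: S(1,-1) = 42.3973; S(1,+0) = 53.9200; S(1,+1) = 68.5743
  k=2: S(2,-2) = 33.3370; S(2,-1) = 42.3973; S(2,+0) = 53.9200; S(2,+1) = 68.5743; S(2,+2) = 87.2113
  k=3: S(3,-3) = 26.2129; S(3,-2) = 33.3370; S(3,-1) = 42.3973; S(3,+0) = 53.9200; S(3,+1) = 68.5743; S(3,+2) = 87.2113; S(3,+3) = 110.9135
Terminal payoffs V(N, j) = max(K - S_T, 0):
  V(3,-3) = 33.567077; V(3,-2) = 26.442968; V(3,-1) = 17.382680; V(3,+0) = 5.860000; V(3,+1) = 0.000000; V(3,+2) = 0.000000; V(3,+3) = 0.000000
Backward induction: V(k, j) = exp(-r*dt) * [p_u * V(k+1, j+1) + p_m * V(k+1, j) + p_d * V(k+1, j-1)]
  V(2,-2) = exp(-r*dt) * [p_u*17.382680 + p_m*26.442968 + p_d*33.567077] = 24.189394
  V(2,-1) = exp(-r*dt) * [p_u*5.860000 + p_m*17.382680 + p_d*26.442968] = 15.132856
  V(2,+0) = exp(-r*dt) * [p_u*0.000000 + p_m*5.860000 + p_d*17.382680] = 5.535941
  V(2,+1) = exp(-r*dt) * [p_u*0.000000 + p_m*0.000000 + p_d*5.860000] = 0.599209
  V(2,+2) = exp(-r*dt) * [p_u*0.000000 + p_m*0.000000 + p_d*0.000000] = 0.000000
  V(1,-1) = exp(-r*dt) * [p_u*5.535941 + p_m*15.132856 + p_d*24.189394] = 13.388639
  V(1,+0) = exp(-r*dt) * [p_u*0.599209 + p_m*5.535941 + p_d*15.132856] = 5.228932
  V(1,+1) = exp(-r*dt) * [p_u*0.000000 + p_m*0.599209 + p_d*5.535941] = 0.950393
  V(0,+0) = exp(-r*dt) * [p_u*0.950393 + p_m*5.228932 + p_d*13.388639] = 4.930380

Answer: Price = V(0,0) = 4.9304


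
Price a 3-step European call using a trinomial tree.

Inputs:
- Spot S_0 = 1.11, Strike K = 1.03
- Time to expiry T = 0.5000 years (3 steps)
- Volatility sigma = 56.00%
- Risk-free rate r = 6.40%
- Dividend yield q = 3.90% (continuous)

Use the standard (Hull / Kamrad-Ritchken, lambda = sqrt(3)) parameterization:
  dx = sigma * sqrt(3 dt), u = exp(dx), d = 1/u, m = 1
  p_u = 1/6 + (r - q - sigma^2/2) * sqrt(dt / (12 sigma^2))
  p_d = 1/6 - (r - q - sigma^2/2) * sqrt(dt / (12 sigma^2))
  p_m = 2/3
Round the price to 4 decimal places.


dt = T/N = 0.166667; dx = sigma*sqrt(3*dt) = 0.395980
u = exp(dx) = 1.485839; d = 1/u = 0.673020
p_u = 0.138930, p_m = 0.666667, p_d = 0.194404
Discount per step: exp(-r*dt) = 0.989390
Stock lattice S(k, j) with j the centered position index:
  k=0: S(0,+0) = 1.1100
  k=1: S(1,-1) = 0.7471; S(1,+0) = 1.1100; S(1,+1) = 1.6493
  k=2: S(2,-2) = 0.5028; S(2,-1) = 0.7471; S(2,+0) = 1.1100; S(2,+1) = 1.6493; S(2,+2) = 2.4506
  k=3: S(3,-3) = 0.3384; S(3,-2) = 0.5028; S(3,-1) = 0.7471; S(3,+0) = 1.1100; S(3,+1) = 1.6493; S(3,+2) = 2.4506; S(3,+3) = 3.6411
Terminal payoffs V(N, j) = max(S_T - K, 0):
  V(3,-3) = 0.000000; V(3,-2) = 0.000000; V(3,-1) = 0.000000; V(3,+0) = 0.080000; V(3,+1) = 0.619282; V(3,+2) = 1.420567; V(3,+3) = 2.611149
Backward induction: V(k, j) = exp(-r*dt) * [p_u * V(k+1, j+1) + p_m * V(k+1, j) + p_d * V(k+1, j-1)]
  V(2,-2) = exp(-r*dt) * [p_u*0.000000 + p_m*0.000000 + p_d*0.000000] = 0.000000
  V(2,-1) = exp(-r*dt) * [p_u*0.080000 + p_m*0.000000 + p_d*0.000000] = 0.010996
  V(2,+0) = exp(-r*dt) * [p_u*0.619282 + p_m*0.080000 + p_d*0.000000] = 0.137891
  V(2,+1) = exp(-r*dt) * [p_u*1.420567 + p_m*0.619282 + p_d*0.080000] = 0.619126
  V(2,+2) = exp(-r*dt) * [p_u*2.611149 + p_m*1.420567 + p_d*0.619282] = 1.415027
  V(1,-1) = exp(-r*dt) * [p_u*0.137891 + p_m*0.010996 + p_d*0.000000] = 0.026207
  V(1,+0) = exp(-r*dt) * [p_u*0.619126 + p_m*0.137891 + p_d*0.010996] = 0.178169
  V(1,+1) = exp(-r*dt) * [p_u*1.415027 + p_m*0.619126 + p_d*0.137891] = 0.629397
  V(0,+0) = exp(-r*dt) * [p_u*0.629397 + p_m*0.178169 + p_d*0.026207] = 0.209074

Answer: Price = V(0,0) = 0.2091


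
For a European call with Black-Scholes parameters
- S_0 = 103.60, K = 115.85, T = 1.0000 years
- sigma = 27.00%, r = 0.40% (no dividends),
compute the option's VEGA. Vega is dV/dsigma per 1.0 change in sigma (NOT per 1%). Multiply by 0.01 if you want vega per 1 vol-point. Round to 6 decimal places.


d1 = -0.2641071150; d2 = -0.5341071150
phi(d1) = 0.3852684876; exp(-qT) = 1.0000000000; exp(-rT) = 0.9960079893
Vega = S * exp(-qT) * phi(d1) * sqrt(T) = 103.6000 * 1.0000000000 * 0.3852684876 * 1.0000000000 = 39.913815

Answer: Vega = 39.913815


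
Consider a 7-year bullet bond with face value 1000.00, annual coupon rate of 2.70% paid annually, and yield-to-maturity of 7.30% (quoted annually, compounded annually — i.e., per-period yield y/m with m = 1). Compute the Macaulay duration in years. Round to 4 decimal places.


Coupon per period c = face * coupon_rate / m = 27.000000
Periods per year m = 1; per-period yield y/m = 0.073000
Number of cashflows N = 7
Cashflows (t years, CF_t, discount factor 1/(1+y/m)^(m*t), PV):
  t = 1.0000: CF_t = 27.000000, DF = 0.931966, PV = 25.163094
  t = 2.0000: CF_t = 27.000000, DF = 0.868561, PV = 23.451159
  t = 3.0000: CF_t = 27.000000, DF = 0.809470, PV = 21.855694
  t = 4.0000: CF_t = 27.000000, DF = 0.754399, PV = 20.368773
  t = 5.0000: CF_t = 27.000000, DF = 0.703075, PV = 18.983013
  t = 6.0000: CF_t = 27.000000, DF = 0.655242, PV = 17.691532
  t = 7.0000: CF_t = 1027.000000, DF = 0.610663, PV = 627.151391
Price P = sum_t PV_t = 754.664657
Macaulay numerator sum_t t * PV_t:
  t * PV_t at t = 1.0000: 25.163094
  t * PV_t at t = 2.0000: 46.902319
  t * PV_t at t = 3.0000: 65.567082
  t * PV_t at t = 4.0000: 81.475094
  t * PV_t at t = 5.0000: 94.915067
  t * PV_t at t = 6.0000: 106.149190
  t * PV_t at t = 7.0000: 4390.059737
Macaulay duration D = (sum_t t * PV_t) / P = 4810.231581 / 754.664657 = 6.373999

Answer: Macaulay duration = 6.3740 years


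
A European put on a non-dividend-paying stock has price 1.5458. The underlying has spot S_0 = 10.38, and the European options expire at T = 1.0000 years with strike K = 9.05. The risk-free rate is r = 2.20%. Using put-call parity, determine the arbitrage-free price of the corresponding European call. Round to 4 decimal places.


Answer: Call price = 3.0727

Derivation:
Put-call parity: C - P = S_0 * exp(-qT) - K * exp(-rT).
S_0 * exp(-qT) = 10.3800 * 1.00000000 = 10.38000000
K * exp(-rT) = 9.0500 * 0.97824024 = 8.85307413
C = P + S*exp(-qT) - K*exp(-rT)
C = 1.5458 + 10.38000000 - 8.85307413 = 3.0727


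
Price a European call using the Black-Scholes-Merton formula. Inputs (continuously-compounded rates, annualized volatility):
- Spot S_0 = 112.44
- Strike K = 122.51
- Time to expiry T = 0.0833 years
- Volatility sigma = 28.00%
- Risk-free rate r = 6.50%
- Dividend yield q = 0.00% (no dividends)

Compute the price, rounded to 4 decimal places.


Answer: Price = 0.7962

Derivation:
d1 = (ln(S/K) + (r - q + 0.5*sigma^2) * T) / (sigma * sqrt(T)) = -0.95396999
d2 = d1 - sigma * sqrt(T) = -1.03478286
exp(-rT) = 0.99460013; exp(-qT) = 1.00000000
C = S_0 * exp(-qT) * N(d1) - K * exp(-rT) * N(d2)
N(d1) = 0.17004942; N(d2) = 0.15038516
C = 112.4400 * 1.00000000 * 0.17004942 - 122.5100 * 0.99460013 * 0.15038516 = 0.7962


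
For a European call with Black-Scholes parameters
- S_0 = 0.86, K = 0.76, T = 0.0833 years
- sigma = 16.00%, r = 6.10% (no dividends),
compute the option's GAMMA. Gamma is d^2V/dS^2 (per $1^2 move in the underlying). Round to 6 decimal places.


Answer: Gamma = 0.193810

Derivation:
d1 = 2.8099808509; d2 = 2.7638020679
phi(d1) = 0.0076969224; exp(-qT) = 1.0000000000; exp(-rT) = 0.9949315880
Gamma = exp(-qT) * phi(d1) / (S * sigma * sqrt(T)) = 1.0000000000 * 0.0076969224 / (0.8600 * 0.1600 * 0.2886173938) = 0.193810


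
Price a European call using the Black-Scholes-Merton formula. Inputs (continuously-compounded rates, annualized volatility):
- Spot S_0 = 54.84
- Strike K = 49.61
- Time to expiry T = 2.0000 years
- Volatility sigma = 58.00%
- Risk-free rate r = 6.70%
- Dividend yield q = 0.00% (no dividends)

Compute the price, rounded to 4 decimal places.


d1 = (ln(S/K) + (r - q + 0.5*sigma^2) * T) / (sigma * sqrt(T)) = 0.69568021
d2 = d1 - sigma * sqrt(T) = -0.12456365
exp(-rT) = 0.87459006; exp(-qT) = 1.00000000
C = S_0 * exp(-qT) * N(d1) - K * exp(-rT) * N(d2)
N(d1) = 0.75668544; N(d2) = 0.45043450
C = 54.8400 * 1.00000000 * 0.75668544 - 49.6100 * 0.87459006 * 0.45043450 = 21.9530

Answer: Price = 21.9530


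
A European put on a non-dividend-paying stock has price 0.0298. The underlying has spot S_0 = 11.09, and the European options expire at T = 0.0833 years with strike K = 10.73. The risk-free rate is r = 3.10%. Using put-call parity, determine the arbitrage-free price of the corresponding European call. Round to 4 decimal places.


Put-call parity: C - P = S_0 * exp(-qT) - K * exp(-rT).
S_0 * exp(-qT) = 11.0900 * 1.00000000 = 11.09000000
K * exp(-rT) = 10.7300 * 0.99742103 = 10.70232767
C = P + S*exp(-qT) - K*exp(-rT)
C = 0.0298 + 11.09000000 - 10.70232767 = 0.4175

Answer: Call price = 0.4175


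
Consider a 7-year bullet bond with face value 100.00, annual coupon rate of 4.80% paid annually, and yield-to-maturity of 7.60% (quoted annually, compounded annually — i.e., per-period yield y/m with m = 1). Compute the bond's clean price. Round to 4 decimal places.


Coupon per period c = face * coupon_rate / m = 4.800000
Periods per year m = 1; per-period yield y/m = 0.076000
Number of cashflows N = 7
Cashflows (t years, CF_t, discount factor 1/(1+y/m)^(m*t), PV):
  t = 1.0000: CF_t = 4.800000, DF = 0.929368, PV = 4.460967
  t = 2.0000: CF_t = 4.800000, DF = 0.863725, PV = 4.145880
  t = 3.0000: CF_t = 4.800000, DF = 0.802718, PV = 3.853048
  t = 4.0000: CF_t = 4.800000, DF = 0.746021, PV = 3.580900
  t = 5.0000: CF_t = 4.800000, DF = 0.693328, PV = 3.327974
  t = 6.0000: CF_t = 4.800000, DF = 0.644357, PV = 3.092912
  t = 7.0000: CF_t = 104.800000, DF = 0.598845, PV = 62.758909
Price P = sum_t PV_t = 85.220589

Answer: Price = 85.2206


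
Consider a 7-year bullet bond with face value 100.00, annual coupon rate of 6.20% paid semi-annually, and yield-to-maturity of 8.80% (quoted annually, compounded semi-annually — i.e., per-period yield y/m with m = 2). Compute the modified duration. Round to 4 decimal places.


Answer: Modified duration = 5.4360

Derivation:
Coupon per period c = face * coupon_rate / m = 3.100000
Periods per year m = 2; per-period yield y/m = 0.044000
Number of cashflows N = 14
Cashflows (t years, CF_t, discount factor 1/(1+y/m)^(m*t), PV):
  t = 0.5000: CF_t = 3.100000, DF = 0.957854, PV = 2.969349
  t = 1.0000: CF_t = 3.100000, DF = 0.917485, PV = 2.844204
  t = 1.5000: CF_t = 3.100000, DF = 0.878817, PV = 2.724333
  t = 2.0000: CF_t = 3.100000, DF = 0.841779, PV = 2.609514
  t = 2.5000: CF_t = 3.100000, DF = 0.806302, PV = 2.499535
  t = 3.0000: CF_t = 3.100000, DF = 0.772320, PV = 2.394190
  t = 3.5000: CF_t = 3.100000, DF = 0.739770, PV = 2.293286
  t = 4.0000: CF_t = 3.100000, DF = 0.708592, PV = 2.196634
  t = 4.5000: CF_t = 3.100000, DF = 0.678728, PV = 2.104056
  t = 5.0000: CF_t = 3.100000, DF = 0.650122, PV = 2.015379
  t = 5.5000: CF_t = 3.100000, DF = 0.622722, PV = 1.930440
  t = 6.0000: CF_t = 3.100000, DF = 0.596477, PV = 1.849080
  t = 6.5000: CF_t = 3.100000, DF = 0.571339, PV = 1.771149
  t = 7.0000: CF_t = 103.100000, DF = 0.547259, PV = 56.422417
Price P = sum_t PV_t = 86.623565
First compute Macaulay numerator sum_t t * PV_t:
  t * PV_t at t = 0.5000: 1.484674
  t * PV_t at t = 1.0000: 2.844204
  t * PV_t at t = 1.5000: 4.086500
  t * PV_t at t = 2.0000: 5.219029
  t * PV_t at t = 2.5000: 6.248837
  t * PV_t at t = 3.0000: 7.182571
  t * PV_t at t = 3.5000: 8.026501
  t * PV_t at t = 4.0000: 8.786536
  t * PV_t at t = 4.5000: 9.468250
  t * PV_t at t = 5.0000: 10.076894
  t * PV_t at t = 5.5000: 10.617418
  t * PV_t at t = 6.0000: 11.094480
  t * PV_t at t = 6.5000: 11.512471
  t * PV_t at t = 7.0000: 394.956917
Macaulay duration D = 491.605282 / 86.623565 = 5.675191
Modified duration = D / (1 + y/m) = 5.675191 / (1 + 0.044000) = 5.436007


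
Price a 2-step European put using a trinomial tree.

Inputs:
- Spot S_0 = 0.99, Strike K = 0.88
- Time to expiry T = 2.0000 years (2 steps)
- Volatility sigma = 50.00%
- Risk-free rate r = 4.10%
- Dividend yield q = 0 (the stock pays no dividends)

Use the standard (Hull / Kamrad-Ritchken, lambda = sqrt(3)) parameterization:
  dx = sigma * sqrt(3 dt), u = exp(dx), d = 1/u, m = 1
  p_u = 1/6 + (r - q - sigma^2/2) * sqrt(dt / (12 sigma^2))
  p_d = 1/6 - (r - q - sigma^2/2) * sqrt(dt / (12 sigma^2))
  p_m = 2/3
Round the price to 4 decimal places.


dt = T/N = 1.000000; dx = sigma*sqrt(3*dt) = 0.866025
u = exp(dx) = 2.377443; d = 1/u = 0.420620
p_u = 0.118169, p_m = 0.666667, p_d = 0.215164
Discount per step: exp(-r*dt) = 0.959829
Stock lattice S(k, j) with j the centered position index:
  k=0: S(0,+0) = 0.9900
  k=1: S(1,-1) = 0.4164; S(1,+0) = 0.9900; S(1,+1) = 2.3537
  k=2: S(2,-2) = 0.1752; S(2,-1) = 0.4164; S(2,+0) = 0.9900; S(2,+1) = 2.3537; S(2,+2) = 5.5957
Terminal payoffs V(N, j) = max(K - S_T, 0):
  V(2,-2) = 0.704848; V(2,-1) = 0.463586; V(2,+0) = 0.000000; V(2,+1) = 0.000000; V(2,+2) = 0.000000
Backward induction: V(k, j) = exp(-r*dt) * [p_u * V(k+1, j+1) + p_m * V(k+1, j) + p_d * V(k+1, j-1)]
  V(1,-1) = exp(-r*dt) * [p_u*0.000000 + p_m*0.463586 + p_d*0.704848] = 0.442208
  V(1,+0) = exp(-r*dt) * [p_u*0.000000 + p_m*0.000000 + p_d*0.463586] = 0.095740
  V(1,+1) = exp(-r*dt) * [p_u*0.000000 + p_m*0.000000 + p_d*0.000000] = 0.000000
  V(0,+0) = exp(-r*dt) * [p_u*0.000000 + p_m*0.095740 + p_d*0.442208] = 0.152588

Answer: Price = V(0,0) = 0.1526


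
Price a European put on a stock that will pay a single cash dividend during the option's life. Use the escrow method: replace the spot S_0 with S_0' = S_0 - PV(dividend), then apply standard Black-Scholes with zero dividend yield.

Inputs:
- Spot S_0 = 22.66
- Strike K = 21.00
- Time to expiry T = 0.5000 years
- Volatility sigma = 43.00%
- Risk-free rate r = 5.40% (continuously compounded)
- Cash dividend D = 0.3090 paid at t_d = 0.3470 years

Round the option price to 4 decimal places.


Answer: Price = 1.7382

Derivation:
PV(D) = D * exp(-r * t_d) = 0.3090 * 0.98143646 = 0.30326387
S_0' = S_0 - PV(D) = 22.6600 - 0.30326387 = 22.35673613
d1 = (ln(S_0'/K) + (r + sigma^2/2)*T) / (sigma*sqrt(T)) = 0.44672780
d2 = d1 - sigma*sqrt(T) = 0.14267189
exp(-rT) = 0.97336124
N(-d1) = 0.32753580; N(-d2) = 0.44327466
P = K * exp(-rT) * N(-d2) - S_0' * N(-d1) = 21.0000 * 0.97336124 * 0.44327466 - 22.35673613 * 0.32753580 = 1.7382


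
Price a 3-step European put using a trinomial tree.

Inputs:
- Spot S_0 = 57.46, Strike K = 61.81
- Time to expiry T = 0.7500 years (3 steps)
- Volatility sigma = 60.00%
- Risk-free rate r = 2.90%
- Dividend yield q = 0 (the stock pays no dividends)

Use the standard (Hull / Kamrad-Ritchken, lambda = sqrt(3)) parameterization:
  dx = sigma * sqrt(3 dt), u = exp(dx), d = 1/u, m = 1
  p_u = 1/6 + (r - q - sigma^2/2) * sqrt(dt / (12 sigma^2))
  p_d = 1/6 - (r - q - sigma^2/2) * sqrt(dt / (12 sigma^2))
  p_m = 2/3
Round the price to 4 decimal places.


dt = T/N = 0.250000; dx = sigma*sqrt(3*dt) = 0.519615
u = exp(dx) = 1.681381; d = 1/u = 0.594749
p_u = 0.130342, p_m = 0.666667, p_d = 0.202992
Discount per step: exp(-r*dt) = 0.992776
Stock lattice S(k, j) with j the centered position index:
  k=0: S(0,+0) = 57.4600
  k=1: S(1,-1) = 34.1743; S(1,+0) = 57.4600; S(1,+1) = 96.6121
  k=2: S(2,-2) = 20.3251; S(2,-1) = 34.1743; S(2,+0) = 57.4600; S(2,+1) = 96.6121; S(2,+2) = 162.4418
  k=3: S(3,-3) = 12.0884; S(3,-2) = 20.3251; S(3,-1) = 34.1743; S(3,+0) = 57.4600; S(3,+1) = 96.6121; S(3,+2) = 162.4418; S(3,+3) = 273.1264
Terminal payoffs V(N, j) = max(K - S_T, 0):
  V(3,-3) = 49.721636; V(3,-2) = 41.484859; V(3,-1) = 27.635703; V(3,+0) = 4.350000; V(3,+1) = 0.000000; V(3,+2) = 0.000000; V(3,+3) = 0.000000
Backward induction: V(k, j) = exp(-r*dt) * [p_u * V(k+1, j+1) + p_m * V(k+1, j) + p_d * V(k+1, j-1)]
  V(2,-2) = exp(-r*dt) * [p_u*27.635703 + p_m*41.484859 + p_d*49.721636] = 41.053017
  V(2,-1) = exp(-r*dt) * [p_u*4.350000 + p_m*27.635703 + p_d*41.484859] = 27.213850
  V(2,+0) = exp(-r*dt) * [p_u*0.000000 + p_m*4.350000 + p_d*27.635703] = 8.448343
  V(2,+1) = exp(-r*dt) * [p_u*0.000000 + p_m*0.000000 + p_d*4.350000] = 0.876635
  V(2,+2) = exp(-r*dt) * [p_u*0.000000 + p_m*0.000000 + p_d*0.000000] = 0.000000
  V(1,-1) = exp(-r*dt) * [p_u*8.448343 + p_m*27.213850 + p_d*41.053017] = 27.377945
  V(1,+0) = exp(-r*dt) * [p_u*0.876635 + p_m*8.448343 + p_d*27.213850] = 11.189257
  V(1,+1) = exp(-r*dt) * [p_u*0.000000 + p_m*0.876635 + p_d*8.448343] = 2.282756
  V(0,+0) = exp(-r*dt) * [p_u*2.282756 + p_m*11.189257 + p_d*27.377945] = 13.218355

Answer: Price = V(0,0) = 13.2184


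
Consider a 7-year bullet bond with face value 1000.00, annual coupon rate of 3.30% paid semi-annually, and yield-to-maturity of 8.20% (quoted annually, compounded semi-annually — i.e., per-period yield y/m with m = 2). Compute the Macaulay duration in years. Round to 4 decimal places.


Answer: Macaulay duration = 6.1668 years

Derivation:
Coupon per period c = face * coupon_rate / m = 16.500000
Periods per year m = 2; per-period yield y/m = 0.041000
Number of cashflows N = 14
Cashflows (t years, CF_t, discount factor 1/(1+y/m)^(m*t), PV):
  t = 0.5000: CF_t = 16.500000, DF = 0.960615, PV = 15.850144
  t = 1.0000: CF_t = 16.500000, DF = 0.922781, PV = 15.225883
  t = 1.5000: CF_t = 16.500000, DF = 0.886437, PV = 14.626208
  t = 2.0000: CF_t = 16.500000, DF = 0.851524, PV = 14.050152
  t = 2.5000: CF_t = 16.500000, DF = 0.817987, PV = 13.496784
  t = 3.0000: CF_t = 16.500000, DF = 0.785770, PV = 12.965210
  t = 3.5000: CF_t = 16.500000, DF = 0.754823, PV = 12.454573
  t = 4.0000: CF_t = 16.500000, DF = 0.725094, PV = 11.964047
  t = 4.5000: CF_t = 16.500000, DF = 0.696536, PV = 11.492840
  t = 5.0000: CF_t = 16.500000, DF = 0.669103, PV = 11.040193
  t = 5.5000: CF_t = 16.500000, DF = 0.642750, PV = 10.605372
  t = 6.0000: CF_t = 16.500000, DF = 0.617435, PV = 10.187678
  t = 6.5000: CF_t = 16.500000, DF = 0.593117, PV = 9.786434
  t = 7.0000: CF_t = 1016.500000, DF = 0.569757, PV = 579.158147
Price P = sum_t PV_t = 742.903665
Macaulay numerator sum_t t * PV_t:
  t * PV_t at t = 0.5000: 7.925072
  t * PV_t at t = 1.0000: 15.225883
  t * PV_t at t = 1.5000: 21.939313
  t * PV_t at t = 2.0000: 28.100304
  t * PV_t at t = 2.5000: 33.741960
  t * PV_t at t = 3.0000: 38.895631
  t * PV_t at t = 3.5000: 43.591005
  t * PV_t at t = 4.0000: 47.856188
  t * PV_t at t = 4.5000: 51.717782
  t * PV_t at t = 5.0000: 55.200963
  t * PV_t at t = 5.5000: 58.329548
  t * PV_t at t = 6.0000: 61.126065
  t * PV_t at t = 6.5000: 63.611819
  t * PV_t at t = 7.0000: 4054.107028
Macaulay duration D = (sum_t t * PV_t) / P = 4581.368561 / 742.903665 = 6.166841


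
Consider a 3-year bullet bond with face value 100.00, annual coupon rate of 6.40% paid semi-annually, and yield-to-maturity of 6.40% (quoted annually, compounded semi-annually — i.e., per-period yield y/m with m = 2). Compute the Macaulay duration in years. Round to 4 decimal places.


Coupon per period c = face * coupon_rate / m = 3.200000
Periods per year m = 2; per-period yield y/m = 0.032000
Number of cashflows N = 6
Cashflows (t years, CF_t, discount factor 1/(1+y/m)^(m*t), PV):
  t = 0.5000: CF_t = 3.200000, DF = 0.968992, PV = 3.100775
  t = 1.0000: CF_t = 3.200000, DF = 0.938946, PV = 3.004627
  t = 1.5000: CF_t = 3.200000, DF = 0.909831, PV = 2.911460
  t = 2.0000: CF_t = 3.200000, DF = 0.881620, PV = 2.821183
  t = 2.5000: CF_t = 3.200000, DF = 0.854283, PV = 2.733704
  t = 3.0000: CF_t = 103.200000, DF = 0.827793, PV = 85.428251
Price P = sum_t PV_t = 100.000000
Macaulay numerator sum_t t * PV_t:
  t * PV_t at t = 0.5000: 1.550388
  t * PV_t at t = 1.0000: 3.004627
  t * PV_t at t = 1.5000: 4.367191
  t * PV_t at t = 2.0000: 5.642365
  t * PV_t at t = 2.5000: 6.834260
  t * PV_t at t = 3.0000: 256.284752
Macaulay duration D = (sum_t t * PV_t) / P = 277.683583 / 100.000000 = 2.776836

Answer: Macaulay duration = 2.7768 years


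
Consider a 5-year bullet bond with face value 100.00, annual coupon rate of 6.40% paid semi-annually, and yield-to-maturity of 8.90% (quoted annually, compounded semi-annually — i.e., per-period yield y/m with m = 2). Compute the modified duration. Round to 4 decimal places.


Answer: Modified duration = 4.1317

Derivation:
Coupon per period c = face * coupon_rate / m = 3.200000
Periods per year m = 2; per-period yield y/m = 0.044500
Number of cashflows N = 10
Cashflows (t years, CF_t, discount factor 1/(1+y/m)^(m*t), PV):
  t = 0.5000: CF_t = 3.200000, DF = 0.957396, PV = 3.063667
  t = 1.0000: CF_t = 3.200000, DF = 0.916607, PV = 2.933142
  t = 1.5000: CF_t = 3.200000, DF = 0.877556, PV = 2.808178
  t = 2.0000: CF_t = 3.200000, DF = 0.840168, PV = 2.688538
  t = 2.5000: CF_t = 3.200000, DF = 0.804374, PV = 2.573995
  t = 3.0000: CF_t = 3.200000, DF = 0.770104, PV = 2.464333
  t = 3.5000: CF_t = 3.200000, DF = 0.737294, PV = 2.359342
  t = 4.0000: CF_t = 3.200000, DF = 0.705883, PV = 2.258824
  t = 4.5000: CF_t = 3.200000, DF = 0.675809, PV = 2.162589
  t = 5.0000: CF_t = 103.200000, DF = 0.647017, PV = 66.772134
Price P = sum_t PV_t = 90.084742
First compute Macaulay numerator sum_t t * PV_t:
  t * PV_t at t = 0.5000: 1.531833
  t * PV_t at t = 1.0000: 2.933142
  t * PV_t at t = 1.5000: 4.212267
  t * PV_t at t = 2.0000: 5.377076
  t * PV_t at t = 2.5000: 6.434988
  t * PV_t at t = 3.0000: 7.392998
  t * PV_t at t = 3.5000: 8.257696
  t * PV_t at t = 4.0000: 9.035297
  t * PV_t at t = 4.5000: 9.731650
  t * PV_t at t = 5.0000: 333.860668
Macaulay duration D = 388.767616 / 90.084742 = 4.315577
Modified duration = D / (1 + y/m) = 4.315577 / (1 + 0.044500) = 4.131715


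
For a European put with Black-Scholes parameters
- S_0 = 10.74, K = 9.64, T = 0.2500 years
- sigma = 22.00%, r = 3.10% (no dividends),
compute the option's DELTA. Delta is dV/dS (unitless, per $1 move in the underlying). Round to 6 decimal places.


Answer: Delta = -0.133982

Derivation:
d1 = 1.1077634587; d2 = 0.9977634587
phi(d1) = 0.2159931740; exp(-qT) = 1.0000000000; exp(-rT) = 0.9922799538
N(-d1) = 0.1339819926
Delta = -exp(-qT) * N(-d1) = -1.0000000000 * 0.1339819926 = -0.133982


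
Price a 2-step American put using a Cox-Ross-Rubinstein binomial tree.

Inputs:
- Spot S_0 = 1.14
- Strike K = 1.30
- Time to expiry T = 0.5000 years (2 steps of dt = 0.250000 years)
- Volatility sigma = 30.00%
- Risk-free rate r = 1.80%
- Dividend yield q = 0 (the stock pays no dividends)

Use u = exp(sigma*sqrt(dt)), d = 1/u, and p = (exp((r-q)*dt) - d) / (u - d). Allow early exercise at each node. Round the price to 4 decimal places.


Answer: Price = V(0,0) = 0.2054

Derivation:
dt = T/N = 0.250000
u = exp(sigma*sqrt(dt)) = 1.161834; d = 1/u = 0.860708
p = (exp((r-q)*dt) - d) / (u - d) = 0.477548
Discount per step: exp(-r*dt) = 0.995510
Stock lattice S(k, i) with i counting down-moves:
  k=0: S(0,0) = 1.1400
  k=1: S(1,0) = 1.3245; S(1,1) = 0.9812
  k=2: S(2,0) = 1.5388; S(2,1) = 1.1400; S(2,2) = 0.8445
Terminal payoffs V(N, i) = max(K - S_T, 0):
  V(2,0) = 0.000000; V(2,1) = 0.160000; V(2,2) = 0.455467
Backward induction: V(k, i) = exp(-r*dt) * [p * V(k+1, i) + (1-p) * V(k+1, i+1)]; then take max(V_cont, immediate exercise) for American.
  V(1,0) = exp(-r*dt) * [p*0.000000 + (1-p)*0.160000] = 0.083217; exercise = 0.000000; V(1,0) = max -> 0.083217
  V(1,1) = exp(-r*dt) * [p*0.160000 + (1-p)*0.455467] = 0.312956; exercise = 0.318793; V(1,1) = max -> 0.318793
  V(0,0) = exp(-r*dt) * [p*0.083217 + (1-p)*0.318793] = 0.205368; exercise = 0.160000; V(0,0) = max -> 0.205368


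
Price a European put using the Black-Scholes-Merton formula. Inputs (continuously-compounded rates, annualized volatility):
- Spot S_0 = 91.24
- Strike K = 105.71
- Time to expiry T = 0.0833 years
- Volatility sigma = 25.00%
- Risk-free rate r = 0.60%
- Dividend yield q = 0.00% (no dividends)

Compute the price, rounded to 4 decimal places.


d1 = (ln(S/K) + (r - q + 0.5*sigma^2) * T) / (sigma * sqrt(T)) = -1.99715161
d2 = d1 - sigma * sqrt(T) = -2.06930596
exp(-rT) = 0.99950032; exp(-qT) = 1.00000000
P = K * exp(-rT) * N(-d2) - S_0 * exp(-qT) * N(-d1)
N(-d1) = 0.97709564; N(-d2) = 0.98074131
P = 105.7100 * 0.99950032 * 0.98074131 - 91.2400 * 1.00000000 * 0.97709564 = 14.4722

Answer: Price = 14.4722


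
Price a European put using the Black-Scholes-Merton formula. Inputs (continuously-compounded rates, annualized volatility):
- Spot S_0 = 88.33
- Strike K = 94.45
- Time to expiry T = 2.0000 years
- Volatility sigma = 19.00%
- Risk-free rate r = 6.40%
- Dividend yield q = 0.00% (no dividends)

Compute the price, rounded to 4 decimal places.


Answer: Price = 6.7806

Derivation:
d1 = (ln(S/K) + (r - q + 0.5*sigma^2) * T) / (sigma * sqrt(T)) = 0.36140305
d2 = d1 - sigma * sqrt(T) = 0.09270247
exp(-rT) = 0.87985338; exp(-qT) = 1.00000000
P = K * exp(-rT) * N(-d2) - S_0 * exp(-qT) * N(-d1)
N(-d1) = 0.35889909; N(-d2) = 0.46306997
P = 94.4500 * 0.87985338 * 0.46306997 - 88.3300 * 1.00000000 * 0.35889909 = 6.7806


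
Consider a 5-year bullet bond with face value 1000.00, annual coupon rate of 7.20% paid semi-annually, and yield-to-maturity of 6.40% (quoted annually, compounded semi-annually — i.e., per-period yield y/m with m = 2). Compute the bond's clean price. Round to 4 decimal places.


Coupon per period c = face * coupon_rate / m = 36.000000
Periods per year m = 2; per-period yield y/m = 0.032000
Number of cashflows N = 10
Cashflows (t years, CF_t, discount factor 1/(1+y/m)^(m*t), PV):
  t = 0.5000: CF_t = 36.000000, DF = 0.968992, PV = 34.883721
  t = 1.0000: CF_t = 36.000000, DF = 0.938946, PV = 33.802055
  t = 1.5000: CF_t = 36.000000, DF = 0.909831, PV = 32.753929
  t = 2.0000: CF_t = 36.000000, DF = 0.881620, PV = 31.738304
  t = 2.5000: CF_t = 36.000000, DF = 0.854283, PV = 30.754170
  t = 3.0000: CF_t = 36.000000, DF = 0.827793, PV = 29.800553
  t = 3.5000: CF_t = 36.000000, DF = 0.802125, PV = 28.876504
  t = 4.0000: CF_t = 36.000000, DF = 0.777253, PV = 27.981109
  t = 4.5000: CF_t = 36.000000, DF = 0.753152, PV = 27.113478
  t = 5.0000: CF_t = 1036.000000, DF = 0.729799, PV = 756.071352
Price P = sum_t PV_t = 1033.775175

Answer: Price = 1033.7752


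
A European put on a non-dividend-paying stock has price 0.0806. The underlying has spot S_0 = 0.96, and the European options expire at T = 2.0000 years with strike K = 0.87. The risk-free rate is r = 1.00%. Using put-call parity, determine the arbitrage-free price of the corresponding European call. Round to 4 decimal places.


Put-call parity: C - P = S_0 * exp(-qT) - K * exp(-rT).
S_0 * exp(-qT) = 0.9600 * 1.00000000 = 0.96000000
K * exp(-rT) = 0.8700 * 0.98019867 = 0.85277285
C = P + S*exp(-qT) - K*exp(-rT)
C = 0.0806 + 0.96000000 - 0.85277285 = 0.1878

Answer: Call price = 0.1878


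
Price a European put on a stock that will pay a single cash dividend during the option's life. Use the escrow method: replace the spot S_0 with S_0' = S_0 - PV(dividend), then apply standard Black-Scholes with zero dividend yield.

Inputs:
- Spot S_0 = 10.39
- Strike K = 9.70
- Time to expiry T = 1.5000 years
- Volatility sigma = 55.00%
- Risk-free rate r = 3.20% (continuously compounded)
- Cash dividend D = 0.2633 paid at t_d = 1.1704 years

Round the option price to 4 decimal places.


Answer: Price = 2.1332

Derivation:
PV(D) = D * exp(-r * t_d) = 0.2633 * 0.96323988 = 0.25362106
S_0' = S_0 - PV(D) = 10.3900 - 0.25362106 = 10.13637894
d1 = (ln(S_0'/K) + (r + sigma^2/2)*T) / (sigma*sqrt(T)) = 0.47338979
d2 = d1 - sigma*sqrt(T) = -0.20021989
exp(-rT) = 0.95313379
N(-d1) = 0.31796756; N(-d2) = 0.57934569
P = K * exp(-rT) * N(-d2) - S_0' * N(-d1) = 9.7000 * 0.95313379 * 0.57934569 - 10.13637894 * 0.31796756 = 2.1332


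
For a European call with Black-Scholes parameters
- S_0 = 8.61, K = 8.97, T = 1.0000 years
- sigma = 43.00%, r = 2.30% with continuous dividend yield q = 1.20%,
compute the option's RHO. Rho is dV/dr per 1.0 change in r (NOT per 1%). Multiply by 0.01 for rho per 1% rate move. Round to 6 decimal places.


d1 = 0.1453224241; d2 = -0.2846775759
phi(d1) = 0.3947518905; exp(-qT) = 0.9880717129; exp(-rT) = 0.9772624838
N(d2) = 0.3879455860
Rho = K*T*exp(-rT)*N(d2) = 8.9700 * 1.0000 * 0.9772624838 * 0.3879455860 = 3.400748

Answer: Rho = 3.400748
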